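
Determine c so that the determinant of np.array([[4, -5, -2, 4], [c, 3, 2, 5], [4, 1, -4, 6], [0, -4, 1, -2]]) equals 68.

Expanding along the row containing c, det(A) is linear in c: det(A) = (26)·c + (16).
Set (26)·c + (16) = 68  ⇒  (26)·c = 52  ⇒  c = 2.

2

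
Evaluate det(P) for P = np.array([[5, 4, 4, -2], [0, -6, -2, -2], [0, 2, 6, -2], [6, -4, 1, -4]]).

Expand along column 1 (it has 2 zeros):
  + (5) · M_11   where M_11 = det([-6 -2 -2; 2 6 -2; -4 1 -4]) = 48
  − (6) · M_41   where M_41 = det([4 4 -2; -6 -2 -2; 2 6 -2]) = 64
det = (+1)·(5)·(48) + (-1)·(6)·(64) = -144

-144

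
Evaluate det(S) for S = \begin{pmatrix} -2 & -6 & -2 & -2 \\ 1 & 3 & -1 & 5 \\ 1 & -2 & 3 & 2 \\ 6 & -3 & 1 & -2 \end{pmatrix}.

|S| = -780

Expand along row 1:
  + (-2) · M_11   where M_11 = det([3 -1 5; -2 3 2; -3 1 -2]) = 21
  − (-6) · M_12   where M_12 = det([1 -1 5; 1 3 2; 6 1 -2]) = -107
  + (-2) · M_13   where M_13 = det([1 3 5; 1 -2 2; 6 -3 -2]) = 97
  − (-2) · M_14   where M_14 = det([1 3 -1; 1 -2 3; 6 -3 1]) = 49
det = (+1)·(-2)·(21) + (-1)·(-6)·(-107) + (+1)·(-2)·(97) + (-1)·(-2)·(49) = -780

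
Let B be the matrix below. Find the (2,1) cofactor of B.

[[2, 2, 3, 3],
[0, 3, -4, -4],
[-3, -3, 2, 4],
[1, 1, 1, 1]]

Delete row 2 and column 1; the remaining 3×3 submatrix is [2 3 3; -3 2 4; 1 1 1].
Its determinant is 2.
The cofactor carries sign (−1)^(2+1) = −1, so C_{2,1} = −(2) = -2.

-2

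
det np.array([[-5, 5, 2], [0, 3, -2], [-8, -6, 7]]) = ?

The determinant is 83.

Expand along column 1:
  + (-5) · |3 -2; -6 7| = (-5)·(21 − 12) = -45
  + (-8) · |5 2; 3 -2| = (-8)·(-10 − 6) = 128
Sum: (-45) + (128) = 83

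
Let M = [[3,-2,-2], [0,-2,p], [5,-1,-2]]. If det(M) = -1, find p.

p = -1

Expanding along the row containing p, det(M) is linear in p: det(M) = (-7)·p + (-8).
Set (-7)·p + (-8) = -1  ⇒  (-7)·p = 7  ⇒  p = -1.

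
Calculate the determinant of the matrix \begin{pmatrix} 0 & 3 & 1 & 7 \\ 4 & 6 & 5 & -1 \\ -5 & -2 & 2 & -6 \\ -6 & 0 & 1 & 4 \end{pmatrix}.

The determinant is 99.

Expand along row 1 (it has 1 zero):
  − (3) · M_12   where M_12 = det([4 5 -1; -5 2 -6; -6 1 4]) = 329
  + (1) · M_13   where M_13 = det([4 6 -1; -5 -2 -6; -6 0 4]) = 316
  − (7) · M_14   where M_14 = det([4 6 5; -5 -2 2; -6 0 1]) = -110
det = (-1)·(3)·(329) + (+1)·(1)·(316) + (-1)·(7)·(-110) = 99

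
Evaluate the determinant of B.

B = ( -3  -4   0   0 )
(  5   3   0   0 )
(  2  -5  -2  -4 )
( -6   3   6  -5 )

The determinant is 374.

B is block lower-triangular with a 2×2 block and a 2×2 block on the diagonal, so its determinant equals the product of the determinants of the diagonal blocks.
det of the 2×2 block = 11
det of the 2×2 block = 34
det = (11)·(34) = 374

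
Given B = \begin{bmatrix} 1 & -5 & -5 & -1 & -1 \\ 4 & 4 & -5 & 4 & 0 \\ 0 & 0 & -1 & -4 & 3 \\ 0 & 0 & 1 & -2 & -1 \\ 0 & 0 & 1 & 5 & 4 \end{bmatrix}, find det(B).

1056

B is block upper-triangular with a 2×2 block and a 3×3 block on the diagonal, so its determinant equals the product of the determinants of the diagonal blocks.
det of the 2×2 block = 24
det of the 3×3 block = 44
det = (24)·(44) = 1056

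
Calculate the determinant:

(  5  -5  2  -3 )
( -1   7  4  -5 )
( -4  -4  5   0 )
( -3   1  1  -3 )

-1408

Expand along row 3 (it has 1 zero):
  + (-4) · M_31   where M_31 = det([-5 2 -3; 7 4 -5; 1 1 -3]) = 58
  − (-4) · M_32   where M_32 = det([5 2 -3; -1 4 -5; -3 1 -3]) = -44
  + (5) · M_33   where M_33 = det([5 -5 -3; -1 7 -5; -3 1 -3]) = -200
det = (+1)·(-4)·(58) + (-1)·(-4)·(-44) + (+1)·(5)·(-200) = -1408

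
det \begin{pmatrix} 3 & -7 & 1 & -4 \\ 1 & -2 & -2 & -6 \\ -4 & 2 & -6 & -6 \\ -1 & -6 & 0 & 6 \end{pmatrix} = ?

The determinant is -340.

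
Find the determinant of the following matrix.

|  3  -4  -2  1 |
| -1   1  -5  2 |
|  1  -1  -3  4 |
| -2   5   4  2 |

-70

Expand along row 1:
  + (3) · M_11   where M_11 = det([1 -5 2; -1 -3 4; 5 4 2]) = -110
  − (-4) · M_12   where M_12 = det([-1 -5 2; 1 -3 4; -2 4 2]) = 68
  + (-2) · M_13   where M_13 = det([-1 1 2; 1 -1 4; -2 5 2]) = 18
  − (1) · M_14   where M_14 = det([-1 1 -5; 1 -1 -3; -2 5 4]) = -24
det = (+1)·(3)·(-110) + (-1)·(-4)·(68) + (+1)·(-2)·(18) + (-1)·(1)·(-24) = -70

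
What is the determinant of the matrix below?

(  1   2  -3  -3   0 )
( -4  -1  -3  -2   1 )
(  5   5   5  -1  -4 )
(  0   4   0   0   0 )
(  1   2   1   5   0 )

Expand along row 4 (it has 4 zeros):
  + (4) · M_42   where M_42 = det([1 -3 -3 0; -4 -3 -2 1; 5 5 -1 -4; 1 1 5 0]) = -152
det = (+1)·(4)·(-152) = -608

The determinant is -608.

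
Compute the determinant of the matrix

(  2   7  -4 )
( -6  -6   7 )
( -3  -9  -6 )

Expand along row 1:
  + 2 · |-6 7; -9 -6| = 2·(36 − (-63)) = 198
  − 7 · |-6 7; -3 -6| = −7·(36 − (-21)) = -399
  + (-4) · |-6 -6; -3 -9| = (-4)·(54 − 18) = -144
Sum: (198) + (-399) + (-144) = -345

-345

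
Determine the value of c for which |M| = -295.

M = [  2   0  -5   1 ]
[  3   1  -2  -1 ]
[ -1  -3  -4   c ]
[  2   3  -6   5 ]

-8

Expanding along the column containing c, det(M) is linear in c: det(M) = (35)·c + (-15).
Set (35)·c + (-15) = -295  ⇒  (35)·c = -280  ⇒  c = -8.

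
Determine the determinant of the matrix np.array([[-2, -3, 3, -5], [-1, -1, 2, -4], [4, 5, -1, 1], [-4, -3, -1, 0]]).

6

Expand along row 4 (it has 1 zero):
  − (-4) · M_41   where M_41 = det([-3 3 -5; -1 2 -4; 5 -1 1]) = -6
  + (-3) · M_42   where M_42 = det([-2 3 -5; -1 2 -4; 4 -1 1]) = -6
  − (-1) · M_43   where M_43 = det([-2 -3 -5; -1 -1 -4; 4 5 1]) = 12
det = (-1)·(-4)·(-6) + (+1)·(-3)·(-6) + (-1)·(-1)·(12) = 6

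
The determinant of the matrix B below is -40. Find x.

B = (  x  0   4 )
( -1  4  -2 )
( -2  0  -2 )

x = 9

Expanding along the column containing x, det(B) is linear in x: det(B) = (-8)·x + (32).
Set (-8)·x + (32) = -40  ⇒  (-8)·x = -72  ⇒  x = 9.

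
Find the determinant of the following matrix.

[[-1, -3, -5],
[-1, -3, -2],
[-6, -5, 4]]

Expand along column 1:
  + (-1) · |-3 -2; -5 4| = (-1)·(-12 − 10) = 22
  − (-1) · |-3 -5; -5 4| = −(-1)·(-12 − 25) = -37
  + (-6) · |-3 -5; -3 -2| = (-6)·(6 − 15) = 54
Sum: (22) + (-37) + (54) = 39

39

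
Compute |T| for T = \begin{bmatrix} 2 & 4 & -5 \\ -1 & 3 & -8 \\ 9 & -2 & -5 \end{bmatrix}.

|T| = -245

Expand along column 1:
  + 2 · |3 -8; -2 -5| = 2·(-15 − 16) = -62
  − (-1) · |4 -5; -2 -5| = −(-1)·(-20 − 10) = -30
  + 9 · |4 -5; 3 -8| = 9·(-32 − (-15)) = -153
Sum: (-62) + (-30) + (-153) = -245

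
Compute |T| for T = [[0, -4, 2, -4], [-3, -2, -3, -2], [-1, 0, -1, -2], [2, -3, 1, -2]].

The determinant is 72.

Expand along row 1 (it has 1 zero):
  − (-4) · M_12   where M_12 = det([-3 -3 -2; -1 -1 -2; 2 1 -2]) = 4
  + (2) · M_13   where M_13 = det([-3 -2 -2; -1 0 -2; 2 -3 -2]) = 24
  − (-4) · M_14   where M_14 = det([-3 -2 -3; -1 0 -1; 2 -3 1]) = 2
det = (-1)·(-4)·(4) + (+1)·(2)·(24) + (-1)·(-4)·(2) = 72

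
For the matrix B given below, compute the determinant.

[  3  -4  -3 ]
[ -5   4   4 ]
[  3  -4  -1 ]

Expand along column 1:
  + 3 · |4 4; -4 -1| = 3·(-4 − (-16)) = 36
  − (-5) · |-4 -3; -4 -1| = −(-5)·(4 − 12) = -40
  + 3 · |-4 -3; 4 4| = 3·(-16 − (-12)) = -12
Sum: (36) + (-40) + (-12) = -16

|B| = -16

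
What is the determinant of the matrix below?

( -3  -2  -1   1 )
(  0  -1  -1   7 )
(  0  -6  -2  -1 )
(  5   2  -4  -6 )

-723

Expand along column 1 (it has 2 zeros):
  + (-3) · M_11   where M_11 = det([-1 -1 7; -6 -2 -1; 2 -4 -6]) = 226
  − (5) · M_41   where M_41 = det([-2 -1 1; -1 -1 7; -6 -2 -1]) = 9
det = (+1)·(-3)·(226) + (-1)·(5)·(9) = -723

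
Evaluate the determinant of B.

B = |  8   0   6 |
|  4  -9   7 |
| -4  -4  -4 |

Expand along column 2:
  + (-9) · |8 6; -4 -4| = (-9)·(-32 − (-24)) = 72
  − (-4) · |8 6; 4 7| = −(-4)·(56 − 24) = 128
Sum: (72) + (128) = 200

200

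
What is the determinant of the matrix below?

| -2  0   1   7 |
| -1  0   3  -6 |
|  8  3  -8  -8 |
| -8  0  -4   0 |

Expand along column 2 (it has 3 zeros):
  − (3) · M_32   where M_32 = det([-2 1 7; -1 3 -6; -8 -4 0]) = 292
det = (-1)·(3)·(292) = -876

The determinant is -876.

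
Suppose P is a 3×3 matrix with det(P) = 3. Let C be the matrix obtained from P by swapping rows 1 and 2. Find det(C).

Swapping two rows multiplies the determinant by −1.
det(C) = (-1)·(3) = -3

|C| = -3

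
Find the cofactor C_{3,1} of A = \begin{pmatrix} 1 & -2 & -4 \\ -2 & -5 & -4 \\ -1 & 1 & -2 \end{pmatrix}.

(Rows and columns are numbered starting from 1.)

Delete row 3 and column 1; the remaining 2×2 submatrix is [-2 -4; -5 -4].
Its determinant is (-2)·(-4) − (-4)·(-5) = -12.
The cofactor carries sign (−1)^(3+1) = +1, so C_{3,1} = +(-12) = -12.

The cofactor is -12.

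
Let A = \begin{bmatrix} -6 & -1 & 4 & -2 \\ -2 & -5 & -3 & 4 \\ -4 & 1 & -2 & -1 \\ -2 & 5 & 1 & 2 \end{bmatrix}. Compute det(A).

Expand along row 1:
  + (-6) · M_11   where M_11 = det([-5 -3 4; 1 -2 -1; 5 1 2]) = 80
  − (-1) · M_12   where M_12 = det([-2 -3 4; -4 -2 -1; -2 1 2]) = -56
  + (4) · M_13   where M_13 = det([-2 -5 4; -4 1 -1; -2 5 2]) = -136
  − (-2) · M_14   where M_14 = det([-2 -5 -3; -4 1 -2; -2 5 1]) = -8
det = (+1)·(-6)·(80) + (-1)·(-1)·(-56) + (+1)·(4)·(-136) + (-1)·(-2)·(-8) = -1096

-1096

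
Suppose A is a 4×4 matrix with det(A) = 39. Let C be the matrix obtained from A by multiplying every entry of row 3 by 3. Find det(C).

117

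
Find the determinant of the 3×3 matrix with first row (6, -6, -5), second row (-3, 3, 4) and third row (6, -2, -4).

Expand along column 1:
  + 6 · |3 4; -2 -4| = 6·(-12 − (-8)) = -24
  − (-3) · |-6 -5; -2 -4| = −(-3)·(24 − 10) = 42
  + 6 · |-6 -5; 3 4| = 6·(-24 − (-15)) = -54
Sum: (-24) + (42) + (-54) = -36

-36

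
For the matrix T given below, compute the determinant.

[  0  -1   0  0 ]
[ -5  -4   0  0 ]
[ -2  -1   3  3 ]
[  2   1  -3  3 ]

T is block lower-triangular with a 2×2 block and a 2×2 block on the diagonal, so its determinant equals the product of the determinants of the diagonal blocks.
det of the 2×2 block = -5
det of the 2×2 block = 18
det = (-5)·(18) = -90

-90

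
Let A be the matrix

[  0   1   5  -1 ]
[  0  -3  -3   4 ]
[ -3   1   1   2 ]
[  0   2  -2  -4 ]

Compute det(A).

Expand along column 1 (it has 3 zeros):
  + (-3) · M_31   where M_31 = det([1 5 -1; -3 -3 4; 2 -2 -4]) = -12
det = (+1)·(-3)·(-12) = 36

The determinant is 36.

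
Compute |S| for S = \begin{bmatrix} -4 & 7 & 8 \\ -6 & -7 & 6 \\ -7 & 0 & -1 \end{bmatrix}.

det(S) = -756

Expand along column 2:
  − 7 · |-6 6; -7 -1| = −7·(6 − (-42)) = -336
  + (-7) · |-4 8; -7 -1| = (-7)·(4 − (-56)) = -420
Sum: (-336) + (-420) = -756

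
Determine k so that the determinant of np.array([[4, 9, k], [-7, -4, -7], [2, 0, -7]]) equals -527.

k = -9

Expanding along the row containing k, det(A) is linear in k: det(A) = (8)·k + (-455).
Set (8)·k + (-455) = -527  ⇒  (8)·k = -72  ⇒  k = -9.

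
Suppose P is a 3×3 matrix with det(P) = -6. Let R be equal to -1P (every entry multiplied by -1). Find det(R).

6

For a 3×3 matrix, det(-1P) = (-1)^3·det(P) = -1·det(P).
det(R) = (-1)·(-6) = 6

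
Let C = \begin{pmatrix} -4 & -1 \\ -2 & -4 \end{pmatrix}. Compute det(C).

14

det(C) = (-4)·(-4) − (-1)·(-2) = 16 − 2 = 14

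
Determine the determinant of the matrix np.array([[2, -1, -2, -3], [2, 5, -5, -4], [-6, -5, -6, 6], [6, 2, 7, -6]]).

The determinant is 70.

Expand along row 1:
  + (2) · M_11   where M_11 = det([5 -5 -4; -5 -6 6; 2 7 -6]) = 152
  − (-1) · M_12   where M_12 = det([2 -5 -4; -6 -6 6; 6 7 -6]) = 12
  + (-2) · M_13   where M_13 = det([2 5 -4; -6 -5 6; 6 2 -6]) = -36
  − (-3) · M_14   where M_14 = det([2 5 -5; -6 -5 -6; 6 2 7]) = -106
det = (+1)·(2)·(152) + (-1)·(-1)·(12) + (+1)·(-2)·(-36) + (-1)·(-3)·(-106) = 70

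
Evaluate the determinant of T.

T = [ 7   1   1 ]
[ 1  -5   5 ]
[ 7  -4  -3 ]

314

Expand along column 1:
  + 7 · |-5 5; -4 -3| = 7·(15 − (-20)) = 245
  − 1 · |1 1; -4 -3| = −1·(-3 − (-4)) = -1
  + 7 · |1 1; -5 5| = 7·(5 − (-5)) = 70
Sum: (245) + (-1) + (70) = 314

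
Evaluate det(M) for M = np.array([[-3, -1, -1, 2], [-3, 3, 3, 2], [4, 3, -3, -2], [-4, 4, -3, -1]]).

|M| = -320

Expand along row 1:
  + (-3) · M_11   where M_11 = det([3 3 2; 3 -3 -2; 4 -3 -1]) = -18
  − (-1) · M_12   where M_12 = det([-3 3 2; 4 -3 -2; -4 -3 -1]) = -3
  + (-1) · M_13   where M_13 = det([-3 3 2; 4 3 -2; -4 4 -1]) = 77
  − (2) · M_14   where M_14 = det([-3 3 3; 4 3 -3; -4 4 -3]) = 147
det = (+1)·(-3)·(-18) + (-1)·(-1)·(-3) + (+1)·(-1)·(77) + (-1)·(2)·(147) = -320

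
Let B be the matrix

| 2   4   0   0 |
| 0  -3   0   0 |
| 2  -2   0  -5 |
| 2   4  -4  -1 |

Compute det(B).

B is block lower-triangular with a 2×2 block and a 2×2 block on the diagonal, so its determinant equals the product of the determinants of the diagonal blocks.
det of the 2×2 block = -6
det of the 2×2 block = -20
det = (-6)·(-20) = 120

|B| = 120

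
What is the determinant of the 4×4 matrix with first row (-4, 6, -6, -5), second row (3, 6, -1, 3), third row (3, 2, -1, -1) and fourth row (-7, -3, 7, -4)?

The determinant is -1544.

Expand along row 1:
  + (-4) · M_11   where M_11 = det([6 -1 3; 2 -1 -1; -3 7 -4]) = 88
  − (6) · M_12   where M_12 = det([3 -1 3; 3 -1 -1; -7 7 -4]) = 56
  + (-6) · M_13   where M_13 = det([3 6 3; 3 2 -1; -7 -3 -4]) = 96
  − (-5) · M_14   where M_14 = det([3 6 -1; 3 2 -1; -7 -3 7]) = -56
det = (+1)·(-4)·(88) + (-1)·(6)·(56) + (+1)·(-6)·(96) + (-1)·(-5)·(-56) = -1544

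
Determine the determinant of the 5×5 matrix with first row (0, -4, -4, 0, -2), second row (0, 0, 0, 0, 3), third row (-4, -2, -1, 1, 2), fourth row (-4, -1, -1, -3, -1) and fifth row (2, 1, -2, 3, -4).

Expand along row 2 (it has 4 zeros):
  − (3) · M_25   where M_25 = det([0 -4 -4 0; -4 -2 -1 1; -4 -1 -1 -3; 2 1 -2 3]) = 216
det = (-1)·(3)·(216) = -648

The determinant is -648.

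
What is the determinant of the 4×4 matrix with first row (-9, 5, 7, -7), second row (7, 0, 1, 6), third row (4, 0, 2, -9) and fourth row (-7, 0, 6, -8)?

The determinant is -2945.

Expand along column 2 (it has 3 zeros):
  − (5) · M_12   where M_12 = det([7 1 6; 4 2 -9; -7 6 -8]) = 589
det = (-1)·(5)·(589) = -2945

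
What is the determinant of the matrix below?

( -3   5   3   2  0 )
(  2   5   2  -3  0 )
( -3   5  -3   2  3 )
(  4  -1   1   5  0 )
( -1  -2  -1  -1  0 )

Expand along column 5 (it has 4 zeros):
  + (3) · M_35   where M_35 = det([-3 5 3 2; 2 5 2 -3; 4 -1 1 5; -1 -2 -1 -1]) = 84
det = (+1)·(3)·(84) = 252

252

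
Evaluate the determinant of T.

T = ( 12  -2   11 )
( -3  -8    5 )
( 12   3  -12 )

1881

Expand along column 1:
  + 12 · |-8 5; 3 -12| = 12·(96 − 15) = 972
  − (-3) · |-2 11; 3 -12| = −(-3)·(24 − 33) = -27
  + 12 · |-2 11; -8 5| = 12·(-10 − (-88)) = 936
Sum: (972) + (-27) + (936) = 1881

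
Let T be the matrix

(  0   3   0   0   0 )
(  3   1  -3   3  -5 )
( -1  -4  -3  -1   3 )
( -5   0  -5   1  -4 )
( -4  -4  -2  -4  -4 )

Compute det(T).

Expand along row 1 (it has 4 zeros):
  − (3) · M_12   where M_12 = det([3 -3 3 -5; -1 -3 -1 3; -5 -5 1 -4; -4 -2 -4 -4]) = 912
det = (-1)·(3)·(912) = -2736

det(T) = -2736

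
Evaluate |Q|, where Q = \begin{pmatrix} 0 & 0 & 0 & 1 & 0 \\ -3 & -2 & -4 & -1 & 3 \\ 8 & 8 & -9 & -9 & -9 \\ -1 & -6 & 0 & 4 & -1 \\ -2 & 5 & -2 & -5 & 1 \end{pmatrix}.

|Q| = 1098

Expand along row 1 (it has 4 zeros):
  − (1) · M_14   where M_14 = det([-3 -2 -4 3; 8 8 -9 -9; -1 -6 0 -1; -2 5 -2 1]) = -1098
det = (-1)·(1)·(-1098) = 1098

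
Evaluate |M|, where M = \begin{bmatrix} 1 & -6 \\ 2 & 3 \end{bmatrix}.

15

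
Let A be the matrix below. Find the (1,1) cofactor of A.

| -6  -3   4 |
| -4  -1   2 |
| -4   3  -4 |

Delete row 1 and column 1; the remaining 2×2 submatrix is [-1 2; 3 -4].
Its determinant is (-1)·(-4) − 2·3 = -2.
The cofactor carries sign (−1)^(1+1) = +1, so C_{1,1} = +(-2) = -2.

The cofactor is -2.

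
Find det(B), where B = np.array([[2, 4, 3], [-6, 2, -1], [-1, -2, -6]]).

Expand along row 1:
  + 2 · |2 -1; -2 -6| = 2·(-12 − 2) = -28
  − 4 · |-6 -1; -1 -6| = −4·(36 − 1) = -140
  + 3 · |-6 2; -1 -2| = 3·(12 − (-2)) = 42
Sum: (-28) + (-140) + (42) = -126

The determinant is -126.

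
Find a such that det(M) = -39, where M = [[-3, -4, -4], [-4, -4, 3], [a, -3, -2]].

Expanding along the column containing a, det(M) is linear in a: det(M) = (-28)·a + (-67).
Set (-28)·a + (-67) = -39  ⇒  (-28)·a = 28  ⇒  a = -1.

a = -1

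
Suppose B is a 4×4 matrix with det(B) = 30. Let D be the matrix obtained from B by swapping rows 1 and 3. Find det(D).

The determinant is -30.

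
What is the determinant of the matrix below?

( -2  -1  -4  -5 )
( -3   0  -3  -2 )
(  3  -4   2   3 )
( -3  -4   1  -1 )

Expand along row 2 (it has 1 zero):
  − (-3) · M_21   where M_21 = det([-1 -4 -5; -4 2 3; -4 1 -1]) = 49
  − (-3) · M_23   where M_23 = det([-2 -1 -5; 3 -4 3; -3 -4 -1]) = 94
  + (-2) · M_24   where M_24 = det([-2 -1 -4; 3 -4 2; -3 -4 1]) = 97
det = (-1)·(-3)·(49) + (-1)·(-3)·(94) + (+1)·(-2)·(97) = 235

235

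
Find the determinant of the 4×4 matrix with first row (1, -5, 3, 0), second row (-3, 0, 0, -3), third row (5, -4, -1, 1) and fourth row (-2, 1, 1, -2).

Expand along row 2 (it has 2 zeros):
  − (-3) · M_21   where M_21 = det([-5 3 0; -4 -1 1; 1 1 -2]) = -26
  + (-3) · M_24   where M_24 = det([1 -5 3; 5 -4 -1; -2 1 1]) = 3
det = (-1)·(-3)·(-26) + (+1)·(-3)·(3) = -87

-87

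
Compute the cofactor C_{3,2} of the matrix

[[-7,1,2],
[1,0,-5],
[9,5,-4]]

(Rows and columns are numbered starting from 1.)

-33

Delete row 3 and column 2; the remaining 2×2 submatrix is [-7 2; 1 -5].
Its determinant is (-7)·(-5) − 2·1 = 33.
The cofactor carries sign (−1)^(3+2) = −1, so C_{3,2} = −(33) = -33.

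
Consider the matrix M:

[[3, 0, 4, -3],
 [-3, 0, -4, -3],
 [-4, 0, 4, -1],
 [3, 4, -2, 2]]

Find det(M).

Expand along column 2 (it has 3 zeros):
  + (4) · M_42   where M_42 = det([3 4 -3; -3 -4 -3; -4 4 -1]) = 168
det = (+1)·(4)·(168) = 672

The determinant is 672.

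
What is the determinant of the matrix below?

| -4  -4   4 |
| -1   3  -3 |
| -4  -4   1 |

48

Expand along row 1:
  + (-4) · |3 -3; -4 1| = (-4)·(3 − 12) = 36
  − (-4) · |-1 -3; -4 1| = −(-4)·(-1 − 12) = -52
  + 4 · |-1 3; -4 -4| = 4·(4 − (-12)) = 64
Sum: (36) + (-52) + (64) = 48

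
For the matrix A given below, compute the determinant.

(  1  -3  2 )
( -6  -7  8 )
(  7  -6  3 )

Expand along row 1:
  + 1 · |-7 8; -6 3| = 1·(-21 − (-48)) = 27
  − (-3) · |-6 8; 7 3| = −(-3)·(-18 − 56) = -222
  + 2 · |-6 -7; 7 -6| = 2·(36 − (-49)) = 170
Sum: (27) + (-222) + (170) = -25

det(A) = -25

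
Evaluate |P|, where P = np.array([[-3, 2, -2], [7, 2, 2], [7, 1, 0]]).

det(P) = 48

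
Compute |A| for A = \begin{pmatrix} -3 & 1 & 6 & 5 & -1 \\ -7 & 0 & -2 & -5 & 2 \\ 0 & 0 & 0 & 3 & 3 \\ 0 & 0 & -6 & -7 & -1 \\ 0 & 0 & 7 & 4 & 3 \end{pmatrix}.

756

A is block upper-triangular with a 2×2 block and a 3×3 block on the diagonal, so its determinant equals the product of the determinants of the diagonal blocks.
det of the 2×2 block = 7
det of the 3×3 block = 108
det = (7)·(108) = 756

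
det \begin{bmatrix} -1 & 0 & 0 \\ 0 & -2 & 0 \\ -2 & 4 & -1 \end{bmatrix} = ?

-2

The matrix is lower triangular, so the determinant is the product of the diagonal entries:
det = (-1) · (-2) · (-1) = -2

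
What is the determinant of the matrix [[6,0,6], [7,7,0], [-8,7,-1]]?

588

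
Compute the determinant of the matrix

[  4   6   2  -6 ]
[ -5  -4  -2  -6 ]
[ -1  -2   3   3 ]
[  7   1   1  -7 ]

Expand along row 1:
  + (4) · M_11   where M_11 = det([-4 -2 -6; -2 3 3; 1 1 -7]) = 148
  − (6) · M_12   where M_12 = det([-5 -2 -6; -1 3 3; 7 1 -7]) = 224
  + (2) · M_13   where M_13 = det([-5 -4 -6; -1 -2 3; 7 1 -7]) = -189
  − (-6) · M_14   where M_14 = det([-5 -4 -2; -1 -2 3; 7 1 1]) = -89
det = (+1)·(4)·(148) + (-1)·(6)·(224) + (+1)·(2)·(-189) + (-1)·(-6)·(-89) = -1664

-1664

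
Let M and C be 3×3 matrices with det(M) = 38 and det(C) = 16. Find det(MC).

det(MC) = det(M)·det(C) = (38)·(16) = 608

|MC| = 608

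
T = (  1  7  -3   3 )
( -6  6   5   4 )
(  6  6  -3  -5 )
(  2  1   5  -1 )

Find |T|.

|T| = 2071

Expand along row 1:
  + (1) · M_11   where M_11 = det([6 5 4; 6 -3 -5; 1 5 -1]) = 305
  − (7) · M_12   where M_12 = det([-6 5 4; 6 -3 -5; 2 5 -1]) = -44
  + (-3) · M_13   where M_13 = det([-6 6 4; 6 6 -5; 2 1 -1]) = -42
  − (3) · M_14   where M_14 = det([-6 6 5; 6 6 -3; 2 1 5]) = -444
det = (+1)·(1)·(305) + (-1)·(7)·(-44) + (+1)·(-3)·(-42) + (-1)·(3)·(-444) = 2071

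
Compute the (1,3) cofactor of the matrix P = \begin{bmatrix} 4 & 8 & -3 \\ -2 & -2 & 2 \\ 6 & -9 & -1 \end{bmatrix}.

Delete row 1 and column 3; the remaining 2×2 submatrix is [-2 -2; 6 -9].
Its determinant is (-2)·(-9) − (-2)·6 = 30.
The cofactor carries sign (−1)^(1+3) = +1, so C_{1,3} = +(30) = 30.

30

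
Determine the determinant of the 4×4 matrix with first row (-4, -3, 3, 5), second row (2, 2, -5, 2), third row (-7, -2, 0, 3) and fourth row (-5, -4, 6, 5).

Expand along row 3 (it has 1 zero):
  + (-7) · M_31   where M_31 = det([-3 3 5; 2 -5 2; -4 6 5]) = 17
  − (-2) · M_32   where M_32 = det([-4 3 5; 2 -5 2; -5 6 5]) = 23
  − (3) · M_34   where M_34 = det([-4 -3 3; 2 2 -5; -5 -4 6]) = -1
det = (+1)·(-7)·(17) + (-1)·(-2)·(23) + (-1)·(3)·(-1) = -70

-70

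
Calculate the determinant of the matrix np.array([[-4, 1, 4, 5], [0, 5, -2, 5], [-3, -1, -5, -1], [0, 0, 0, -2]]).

-348

Expand along row 4 (it has 3 zeros):
  + (-2) · M_44   where M_44 = det([-4 1 4; 0 5 -2; -3 -1 -5]) = 174
det = (+1)·(-2)·(174) = -348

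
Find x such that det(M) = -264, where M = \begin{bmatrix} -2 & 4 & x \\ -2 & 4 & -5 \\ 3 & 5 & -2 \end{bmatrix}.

x = 7

Expanding along the column containing x, det(M) is linear in x: det(M) = (-22)·x + (-110).
Set (-22)·x + (-110) = -264  ⇒  (-22)·x = -154  ⇒  x = 7.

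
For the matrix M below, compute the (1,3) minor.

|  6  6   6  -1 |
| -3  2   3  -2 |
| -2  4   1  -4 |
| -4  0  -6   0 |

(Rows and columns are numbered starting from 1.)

The minor is 0.

Delete row 1 and column 3; the remaining 3×3 submatrix is [-3 2 -2; -2 4 -4; -4 0 0].
Its determinant is 0.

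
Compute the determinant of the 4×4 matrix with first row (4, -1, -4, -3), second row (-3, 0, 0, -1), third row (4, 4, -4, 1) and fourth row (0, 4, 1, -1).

Expand along row 2 (it has 2 zeros):
  − (-3) · M_21   where M_21 = det([-1 -4 -3; 4 -4 1; 4 1 -1]) = -95
  + (-1) · M_24   where M_24 = det([4 -1 -4; 4 4 -4; 0 4 1]) = 20
det = (-1)·(-3)·(-95) + (+1)·(-1)·(20) = -305

-305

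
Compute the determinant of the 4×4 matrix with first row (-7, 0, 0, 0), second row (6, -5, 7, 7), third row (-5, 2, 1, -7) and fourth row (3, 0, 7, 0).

1029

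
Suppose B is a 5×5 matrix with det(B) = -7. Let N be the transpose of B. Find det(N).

det(Bᵀ) = det(B).
det(N) = (1)·(-7) = -7

-7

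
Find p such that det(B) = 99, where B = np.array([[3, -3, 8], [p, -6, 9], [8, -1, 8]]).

Expanding along the row containing p, det(B) is linear in p: det(B) = (16)·p + (51).
Set (16)·p + (51) = 99  ⇒  (16)·p = 48  ⇒  p = 3.

p = 3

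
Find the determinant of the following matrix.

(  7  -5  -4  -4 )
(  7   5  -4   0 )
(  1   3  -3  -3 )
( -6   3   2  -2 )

444

Expand along row 2 (it has 1 zero):
  − (7) · M_21   where M_21 = det([-5 -4 -4; 3 -3 -3; 3 2 -2]) = -108
  + (5) · M_22   where M_22 = det([7 -4 -4; 1 -3 -3; -6 2 -2]) = 68
  − (-4) · M_23   where M_23 = det([7 -5 -4; 1 3 -3; -6 3 -2]) = -163
det = (-1)·(7)·(-108) + (+1)·(5)·(68) + (-1)·(-4)·(-163) = 444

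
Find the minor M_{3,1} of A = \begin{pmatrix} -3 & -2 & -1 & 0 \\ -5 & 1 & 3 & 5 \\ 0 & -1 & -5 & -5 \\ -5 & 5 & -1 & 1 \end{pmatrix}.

-40

Delete row 3 and column 1; the remaining 3×3 submatrix is [-2 -1 0; 1 3 5; 5 -1 1].
Its determinant is -40.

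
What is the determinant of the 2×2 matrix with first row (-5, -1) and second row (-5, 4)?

-25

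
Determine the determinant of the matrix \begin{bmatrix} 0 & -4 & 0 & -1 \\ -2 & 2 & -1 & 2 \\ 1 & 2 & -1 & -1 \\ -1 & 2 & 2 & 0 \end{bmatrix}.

Expand along row 1 (it has 2 zeros):
  − (-4) · M_12   where M_12 = det([-2 -1 2; 1 -1 -1; -1 2 0]) = -3
  − (-1) · M_14   where M_14 = det([-2 2 -1; 1 2 -1; -1 2 2]) = -18
det = (-1)·(-4)·(-3) + (-1)·(-1)·(-18) = -30

-30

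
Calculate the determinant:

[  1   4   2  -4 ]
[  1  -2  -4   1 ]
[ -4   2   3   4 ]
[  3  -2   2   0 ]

Expand along row 4 (it has 1 zero):
  − (3) · M_41   where M_41 = det([4 2 -4; -2 -4 1; 2 3 4]) = -64
  + (-2) · M_42   where M_42 = det([1 2 -4; 1 -4 1; -4 3 4]) = 17
  − (2) · M_43   where M_43 = det([1 4 -4; 1 -2 1; -4 2 4]) = -18
det = (-1)·(3)·(-64) + (+1)·(-2)·(17) + (-1)·(2)·(-18) = 194

194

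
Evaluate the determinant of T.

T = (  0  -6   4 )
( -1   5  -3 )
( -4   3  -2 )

8

Expand along row 1:
  − (-6) · |-1 -3; -4 -2| = −(-6)·(2 − 12) = -60
  + 4 · |-1 5; -4 3| = 4·(-3 − (-20)) = 68
Sum: (-60) + (68) = 8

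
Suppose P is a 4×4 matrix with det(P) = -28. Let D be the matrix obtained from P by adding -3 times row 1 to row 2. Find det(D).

|D| = -28

Adding a multiple of one row to another leaves the determinant unchanged.
det(D) = (1)·(-28) = -28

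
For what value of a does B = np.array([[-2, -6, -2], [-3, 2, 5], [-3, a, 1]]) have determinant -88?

Expanding along the row containing a, det(B) is linear in a: det(B) = (16)·a + (56).
Set (16)·a + (56) = -88  ⇒  (16)·a = -144  ⇒  a = -9.

-9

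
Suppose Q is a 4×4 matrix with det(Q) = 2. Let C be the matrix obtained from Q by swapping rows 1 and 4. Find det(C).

det(C) = -2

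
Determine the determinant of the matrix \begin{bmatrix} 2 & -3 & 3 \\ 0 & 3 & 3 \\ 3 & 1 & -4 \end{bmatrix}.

Expand along column 1:
  + 2 · |3 3; 1 -4| = 2·(-12 − 3) = -30
  + 3 · |-3 3; 3 3| = 3·(-9 − 9) = -54
Sum: (-30) + (-54) = -84

-84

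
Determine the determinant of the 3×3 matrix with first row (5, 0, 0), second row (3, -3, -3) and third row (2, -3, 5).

The determinant is -120.

Expand along row 1:
  + 5 · |-3 -3; -3 5| = 5·(-15 − 9) = -120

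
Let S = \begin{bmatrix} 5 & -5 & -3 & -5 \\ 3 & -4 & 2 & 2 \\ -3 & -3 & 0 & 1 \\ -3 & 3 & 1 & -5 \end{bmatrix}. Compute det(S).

The determinant is -856.

Expand along row 3 (it has 1 zero):
  + (-3) · M_31   where M_31 = det([-5 -3 -5; -4 2 2; 3 1 -5]) = 152
  − (-3) · M_32   where M_32 = det([5 -3 -5; 3 2 2; -3 1 -5]) = -132
  − (1) · M_34   where M_34 = det([5 -5 -3; 3 -4 2; -3 3 1]) = 4
det = (+1)·(-3)·(152) + (-1)·(-3)·(-132) + (-1)·(1)·(4) = -856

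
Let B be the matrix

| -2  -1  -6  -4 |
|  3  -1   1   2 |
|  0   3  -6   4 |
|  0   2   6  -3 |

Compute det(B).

Expand along column 1 (it has 2 zeros):
  + (-2) · M_11   where M_11 = det([-1 1 2; 3 -6 4; 2 6 -3]) = 83
  − (3) · M_21   where M_21 = det([-1 -6 -4; 3 -6 4; 2 6 -3]) = -216
det = (+1)·(-2)·(83) + (-1)·(3)·(-216) = 482

482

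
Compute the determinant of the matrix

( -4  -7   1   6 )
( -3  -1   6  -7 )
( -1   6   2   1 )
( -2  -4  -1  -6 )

-1684

Expand along row 1:
  + (-4) · M_11   where M_11 = det([-1 6 -7; 6 2 1; -4 -1 -6]) = 189
  − (-7) · M_12   where M_12 = det([-3 6 -7; -1 2 1; -2 -1 -6]) = -50
  + (1) · M_13   where M_13 = det([-3 -1 -7; -1 6 1; -2 -4 -6]) = -8
  − (6) · M_14   where M_14 = det([-3 -1 6; -1 6 2; -2 -4 -1]) = 95
det = (+1)·(-4)·(189) + (-1)·(-7)·(-50) + (+1)·(1)·(-8) + (-1)·(6)·(95) = -1684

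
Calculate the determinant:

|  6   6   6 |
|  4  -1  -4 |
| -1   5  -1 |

288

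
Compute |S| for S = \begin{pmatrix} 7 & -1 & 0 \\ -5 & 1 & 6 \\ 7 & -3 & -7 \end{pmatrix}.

Expand along row 1:
  + 7 · |1 6; -3 -7| = 7·(-7 − (-18)) = 77
  − (-1) · |-5 6; 7 -7| = −(-1)·(35 − 42) = -7
Sum: (77) + (-7) = 70

70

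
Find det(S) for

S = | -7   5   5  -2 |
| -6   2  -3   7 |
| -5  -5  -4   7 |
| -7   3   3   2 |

Expand along row 1:
  + (-7) · M_11   where M_11 = det([2 -3 7; -5 -4 7; 3 3 2]) = -172
  − (5) · M_12   where M_12 = det([-6 -3 7; -5 -4 7; -7 3 2]) = -10
  + (5) · M_13   where M_13 = det([-6 2 7; -5 -5 7; -7 3 2]) = -242
  − (-2) · M_14   where M_14 = det([-6 2 -3; -5 -5 -4; -7 3 3]) = 254
det = (+1)·(-7)·(-172) + (-1)·(5)·(-10) + (+1)·(5)·(-242) + (-1)·(-2)·(254) = 552

The determinant is 552.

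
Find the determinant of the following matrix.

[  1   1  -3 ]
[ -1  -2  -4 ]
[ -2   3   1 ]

Expand along column 1:
  + 1 · |-2 -4; 3 1| = 1·(-2 − (-12)) = 10
  − (-1) · |1 -3; 3 1| = −(-1)·(1 − (-9)) = 10
  + (-2) · |1 -3; -2 -4| = (-2)·(-4 − 6) = 20
Sum: (10) + (10) + (20) = 40

The determinant is 40.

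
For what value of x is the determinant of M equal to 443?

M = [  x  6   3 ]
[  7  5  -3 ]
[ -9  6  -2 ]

x = -8

Expanding along the row containing x, det(M) is linear in x: det(M) = (8)·x + (507).
Set (8)·x + (507) = 443  ⇒  (8)·x = -64  ⇒  x = -8.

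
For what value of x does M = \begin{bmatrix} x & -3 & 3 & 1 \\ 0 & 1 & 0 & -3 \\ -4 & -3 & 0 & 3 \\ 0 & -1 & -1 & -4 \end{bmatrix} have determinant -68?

-8

Expanding along the column containing x, det(M) is linear in x: det(M) = (-6)·x + (-116).
Set (-6)·x + (-116) = -68  ⇒  (-6)·x = 48  ⇒  x = -8.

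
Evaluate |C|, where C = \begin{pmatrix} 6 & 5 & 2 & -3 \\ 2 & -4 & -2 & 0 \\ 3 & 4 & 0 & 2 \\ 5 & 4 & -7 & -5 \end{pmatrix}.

det(C) = -1246

Expand along row 2 (it has 1 zero):
  − (2) · M_21   where M_21 = det([5 2 -3; 4 0 2; 4 -7 -5]) = 210
  + (-4) · M_22   where M_22 = det([6 2 -3; 3 0 2; 5 -7 -5]) = 197
  − (-2) · M_23   where M_23 = det([6 5 -3; 3 4 2; 5 4 -5]) = -19
det = (-1)·(2)·(210) + (+1)·(-4)·(197) + (-1)·(-2)·(-19) = -1246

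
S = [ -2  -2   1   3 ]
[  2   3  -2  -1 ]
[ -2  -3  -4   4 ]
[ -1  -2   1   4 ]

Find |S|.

det(S) = 51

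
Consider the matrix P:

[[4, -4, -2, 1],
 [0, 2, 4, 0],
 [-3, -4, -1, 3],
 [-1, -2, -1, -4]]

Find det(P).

Expand along row 2 (it has 2 zeros):
  + (2) · M_22   where M_22 = det([4 -2 1; -3 -1 3; -1 -1 -4]) = 60
  − (4) · M_23   where M_23 = det([4 -4 1; -3 -4 3; -1 -2 -4]) = 150
det = (+1)·(2)·(60) + (-1)·(4)·(150) = -480

det(P) = -480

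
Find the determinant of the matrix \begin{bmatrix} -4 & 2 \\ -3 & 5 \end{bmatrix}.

-14

det = (-4)·5 − 2·(-3) = -20 − (-6) = -14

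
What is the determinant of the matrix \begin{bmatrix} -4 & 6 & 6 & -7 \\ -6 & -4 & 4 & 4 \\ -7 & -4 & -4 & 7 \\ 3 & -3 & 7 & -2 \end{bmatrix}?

840

Expand along row 1:
  + (-4) · M_11   where M_11 = det([-4 4 4; -4 -4 7; -3 7 -2]) = -112
  − (6) · M_12   where M_12 = det([-6 4 4; -7 -4 7; 3 7 -2]) = 126
  + (6) · M_13   where M_13 = det([-6 -4 4; -7 -4 7; 3 -3 -2]) = -70
  − (-7) · M_14   where M_14 = det([-6 -4 4; -7 -4 -4; 3 -3 7]) = 224
det = (+1)·(-4)·(-112) + (-1)·(6)·(126) + (+1)·(6)·(-70) + (-1)·(-7)·(224) = 840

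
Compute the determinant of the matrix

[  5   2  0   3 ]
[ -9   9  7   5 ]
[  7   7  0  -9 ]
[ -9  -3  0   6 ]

Expand along column 3 (it has 3 zeros):
  − (7) · M_23   where M_23 = det([5 2 3; 7 7 -9; -9 -3 6]) = 279
det = (-1)·(7)·(279) = -1953

-1953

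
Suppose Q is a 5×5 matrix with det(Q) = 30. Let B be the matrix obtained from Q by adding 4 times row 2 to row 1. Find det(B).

Adding a multiple of one row to another leaves the determinant unchanged.
det(B) = (1)·(30) = 30

The determinant is 30.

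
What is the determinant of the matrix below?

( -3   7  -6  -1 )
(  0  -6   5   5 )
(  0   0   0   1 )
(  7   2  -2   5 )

13

Expand along row 3 (it has 3 zeros):
  − (1) · M_34   where M_34 = det([-3 7 -6; 0 -6 5; 7 2 -2]) = -13
det = (-1)·(1)·(-13) = 13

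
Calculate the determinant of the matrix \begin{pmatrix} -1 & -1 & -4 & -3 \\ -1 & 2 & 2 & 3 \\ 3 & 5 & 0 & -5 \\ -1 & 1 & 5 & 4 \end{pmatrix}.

Expand along row 3 (it has 1 zero):
  + (3) · M_31   where M_31 = det([-1 -4 -3; 2 2 3; 1 5 4]) = 3
  − (5) · M_32   where M_32 = det([-1 -4 -3; -1 2 3; -1 5 4]) = 12
  − (-5) · M_34   where M_34 = det([-1 -1 -4; -1 2 2; -1 1 5]) = -15
det = (+1)·(3)·(3) + (-1)·(5)·(12) + (-1)·(-5)·(-15) = -126

The determinant is -126.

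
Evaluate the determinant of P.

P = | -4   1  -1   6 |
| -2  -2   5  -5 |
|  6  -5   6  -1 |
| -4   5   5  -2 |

-2176

Expand along row 1:
  + (-4) · M_11   where M_11 = det([-2 5 -5; -5 6 -1; 5 5 -2]) = 214
  − (1) · M_12   where M_12 = det([-2 5 -5; 6 6 -1; -4 5 -2]) = -176
  + (-1) · M_13   where M_13 = det([-2 -2 -5; 6 -5 -1; -4 5 -2]) = -112
  − (6) · M_14   where M_14 = det([-2 -2 5; 6 -5 6; -4 5 5]) = 268
det = (+1)·(-4)·(214) + (-1)·(1)·(-176) + (+1)·(-1)·(-112) + (-1)·(6)·(268) = -2176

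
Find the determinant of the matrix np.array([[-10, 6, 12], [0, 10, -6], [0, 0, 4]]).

The matrix is upper triangular, so the determinant is the product of the diagonal entries:
det = (-10) · (10) · (4) = -400

The determinant is -400.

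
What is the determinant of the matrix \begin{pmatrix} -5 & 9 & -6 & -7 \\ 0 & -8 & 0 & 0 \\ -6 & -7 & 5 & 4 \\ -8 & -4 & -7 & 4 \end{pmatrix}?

Expand along row 2 (it has 3 zeros):
  + (-8) · M_22   where M_22 = det([-5 -6 -7; -6 5 4; -8 -7 4]) = -766
det = (+1)·(-8)·(-766) = 6128

The determinant is 6128.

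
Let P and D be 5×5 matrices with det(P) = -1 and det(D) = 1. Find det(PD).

-1

det(PD) = det(P)·det(D) = (-1)·(1) = -1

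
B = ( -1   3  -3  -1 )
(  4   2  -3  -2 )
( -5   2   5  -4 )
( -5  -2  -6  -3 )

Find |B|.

det(B) = 1039

Expand along row 1:
  + (-1) · M_11   where M_11 = det([2 -3 -2; 2 5 -4; -2 -6 -3]) = -116
  − (3) · M_12   where M_12 = det([4 -3 -2; -5 5 -4; -5 -6 -3]) = -281
  + (-3) · M_13   where M_13 = det([4 2 -2; -5 2 -4; -5 -2 -3]) = -86
  − (-1) · M_14   where M_14 = det([4 2 -3; -5 2 5; -5 -2 -6]) = -178
det = (+1)·(-1)·(-116) + (-1)·(3)·(-281) + (+1)·(-3)·(-86) + (-1)·(-1)·(-178) = 1039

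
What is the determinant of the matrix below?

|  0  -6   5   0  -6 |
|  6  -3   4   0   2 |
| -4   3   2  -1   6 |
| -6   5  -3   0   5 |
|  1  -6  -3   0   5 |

2461

Expand along column 4 (it has 4 zeros):
  − (-1) · M_34   where M_34 = det([0 -6 5 -6; 6 -3 4 2; -6 5 -3 5; 1 -6 -3 5]) = 2461
det = (-1)·(-1)·(2461) = 2461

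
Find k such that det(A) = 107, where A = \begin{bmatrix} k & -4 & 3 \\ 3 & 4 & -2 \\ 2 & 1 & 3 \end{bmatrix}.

Expanding along the column containing k, det(A) is linear in k: det(A) = (14)·k + (37).
Set (14)·k + (37) = 107  ⇒  (14)·k = 70  ⇒  k = 5.

k = 5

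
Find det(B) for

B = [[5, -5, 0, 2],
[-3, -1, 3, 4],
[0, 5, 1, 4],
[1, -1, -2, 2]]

det(B) = -572

Expand along row 1 (it has 1 zero):
  + (5) · M_11   where M_11 = det([-1 3 4; 5 1 4; -1 -2 2]) = -88
  − (-5) · M_12   where M_12 = det([-3 3 4; 0 1 4; 1 -2 2]) = -22
  − (2) · M_14   where M_14 = det([-3 -1 3; 0 5 1; 1 -1 -2]) = 11
det = (+1)·(5)·(-88) + (-1)·(-5)·(-22) + (-1)·(2)·(11) = -572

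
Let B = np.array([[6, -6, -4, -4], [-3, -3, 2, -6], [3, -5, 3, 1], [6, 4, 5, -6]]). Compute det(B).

The determinant is 4596.

Expand along row 1:
  + (6) · M_11   where M_11 = det([-3 2 -6; -5 3 1; 4 5 -6]) = 239
  − (-6) · M_12   where M_12 = det([-3 2 -6; 3 3 1; 6 5 -6]) = 135
  + (-4) · M_13   where M_13 = det([-3 -3 -6; 3 -5 1; 6 4 -6]) = -402
  − (-4) · M_14   where M_14 = det([-3 -3 2; 3 -5 3; 6 4 5]) = 186
det = (+1)·(6)·(239) + (-1)·(-6)·(135) + (+1)·(-4)·(-402) + (-1)·(-4)·(186) = 4596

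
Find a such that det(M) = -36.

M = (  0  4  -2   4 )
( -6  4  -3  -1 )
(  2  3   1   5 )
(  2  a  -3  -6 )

Expanding along the row containing a, det(M) is linear in a: det(M) = (-56)·a + (-372).
Set (-56)·a + (-372) = -36  ⇒  (-56)·a = 336  ⇒  a = -6.

-6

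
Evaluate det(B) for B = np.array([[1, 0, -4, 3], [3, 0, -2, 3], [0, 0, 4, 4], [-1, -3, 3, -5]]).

-192

Expand along column 2 (it has 3 zeros):
  + (-3) · M_42   where M_42 = det([1 -4 3; 3 -2 3; 0 4 4]) = 64
det = (+1)·(-3)·(64) = -192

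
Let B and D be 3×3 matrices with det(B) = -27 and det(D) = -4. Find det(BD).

det(BD) = det(B)·det(D) = (-27)·(-4) = 108

108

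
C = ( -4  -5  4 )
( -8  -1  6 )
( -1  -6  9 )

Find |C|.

|C| = -250

Expand along row 1:
  + (-4) · |-1 6; -6 9| = (-4)·(-9 − (-36)) = -108
  − (-5) · |-8 6; -1 9| = −(-5)·(-72 − (-6)) = -330
  + 4 · |-8 -1; -1 -6| = 4·(48 − 1) = 188
Sum: (-108) + (-330) + (188) = -250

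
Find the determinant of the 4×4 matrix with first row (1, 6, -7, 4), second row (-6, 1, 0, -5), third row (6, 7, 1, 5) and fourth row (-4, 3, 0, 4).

Expand along column 3 (it has 2 zeros):
  + (-7) · M_13   where M_13 = det([-6 1 -5; 6 7 5; -4 3 4]) = -352
  + (1) · M_33   where M_33 = det([1 6 4; -6 1 -5; -4 3 4]) = 227
det = (+1)·(-7)·(-352) + (+1)·(1)·(227) = 2691

The determinant is 2691.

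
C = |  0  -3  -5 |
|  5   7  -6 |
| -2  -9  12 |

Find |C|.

|C| = 299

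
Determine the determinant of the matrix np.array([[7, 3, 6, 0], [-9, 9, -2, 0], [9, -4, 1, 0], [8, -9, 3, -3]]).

870

Expand along column 4 (it has 3 zeros):
  + (-3) · M_44   where M_44 = det([7 3 6; -9 9 -2; 9 -4 1]) = -290
det = (+1)·(-3)·(-290) = 870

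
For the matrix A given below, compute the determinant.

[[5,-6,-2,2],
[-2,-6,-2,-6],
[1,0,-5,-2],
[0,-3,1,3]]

Expand along row 3 (it has 1 zero):
  + (1) · M_31   where M_31 = det([-6 -2 2; -6 -2 -6; -3 1 3]) = -96
  + (-5) · M_33   where M_33 = det([5 -6 2; -2 -6 -6; 0 -3 3]) = -204
  − (-2) · M_34   where M_34 = det([5 -6 -2; -2 -6 -2; 0 -3 1]) = -84
det = (+1)·(1)·(-96) + (+1)·(-5)·(-204) + (-1)·(-2)·(-84) = 756

756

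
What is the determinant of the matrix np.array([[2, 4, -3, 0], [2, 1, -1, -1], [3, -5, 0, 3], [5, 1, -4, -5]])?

-134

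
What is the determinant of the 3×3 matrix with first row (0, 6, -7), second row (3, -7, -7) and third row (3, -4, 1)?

Expand along row 1:
  − 6 · |3 -7; 3 1| = −6·(3 − (-21)) = -144
  + (-7) · |3 -7; 3 -4| = (-7)·(-12 − (-21)) = -63
Sum: (-144) + (-63) = -207

The determinant is -207.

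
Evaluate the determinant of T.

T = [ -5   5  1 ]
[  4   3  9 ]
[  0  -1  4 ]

-189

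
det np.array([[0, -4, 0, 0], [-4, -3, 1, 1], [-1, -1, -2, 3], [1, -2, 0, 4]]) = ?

Expand along row 1 (it has 3 zeros):
  − (-4) · M_12   where M_12 = det([-4 1 1; -1 -2 3; 1 0 4]) = 41
det = (-1)·(-4)·(41) = 164

164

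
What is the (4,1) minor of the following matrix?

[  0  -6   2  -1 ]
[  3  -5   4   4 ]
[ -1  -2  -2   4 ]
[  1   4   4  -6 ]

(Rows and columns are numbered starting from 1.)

-138

Delete row 4 and column 1; the remaining 3×3 submatrix is [-6 2 -1; -5 4 4; -2 -2 4].
Its determinant is -138.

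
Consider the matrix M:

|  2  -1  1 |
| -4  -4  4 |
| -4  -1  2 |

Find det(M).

Expand along column 1:
  + 2 · |-4 4; -1 2| = 2·(-8 − (-4)) = -8
  − (-4) · |-1 1; -1 2| = −(-4)·(-2 − (-1)) = -4
  + (-4) · |-1 1; -4 4| = (-4)·(-4 − (-4)) = 0
Sum: (-8) + (-4) + (0) = -12

-12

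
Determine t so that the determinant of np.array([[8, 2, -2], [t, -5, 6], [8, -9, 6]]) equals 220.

t = 2

Expanding along the column containing t, det(B) is linear in t: det(B) = (6)·t + (208).
Set (6)·t + (208) = 220  ⇒  (6)·t = 12  ⇒  t = 2.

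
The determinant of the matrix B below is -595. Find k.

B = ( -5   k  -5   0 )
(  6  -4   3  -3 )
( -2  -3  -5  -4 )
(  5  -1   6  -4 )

Expanding along the row containing k, det(B) is linear in k: det(B) = (-141)·k + (110).
Set (-141)·k + (110) = -595  ⇒  (-141)·k = -705  ⇒  k = 5.

5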